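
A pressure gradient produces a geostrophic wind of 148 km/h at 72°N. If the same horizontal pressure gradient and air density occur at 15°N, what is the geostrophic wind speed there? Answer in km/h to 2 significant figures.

With the same pressure gradient and density, V_g ∝ 1/f ∝ 1/sin φ.
V₂ = V₁ · sin φ₁ / sin φ₂ = 148 × sin 72° / sin 15°
V₂ = 148 × 0.9511/0.2588 = 540 km/h

540 km/h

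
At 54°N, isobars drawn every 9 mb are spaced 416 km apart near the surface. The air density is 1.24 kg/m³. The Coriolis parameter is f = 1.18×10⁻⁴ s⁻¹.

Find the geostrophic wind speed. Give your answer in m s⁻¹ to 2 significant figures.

15 m s⁻¹

Pressure gradient: |∂P/∂n| = 900 Pa / 416000 m = 2.16×10⁻³ Pa/m
Geostrophic balance (pressure-gradient force = Coriolis force):
V_g = (1/(fρ)) |∂P/∂n| = 2.16×10⁻³ / (1.18×10⁻⁴ × 1.24) = 14.8 m/s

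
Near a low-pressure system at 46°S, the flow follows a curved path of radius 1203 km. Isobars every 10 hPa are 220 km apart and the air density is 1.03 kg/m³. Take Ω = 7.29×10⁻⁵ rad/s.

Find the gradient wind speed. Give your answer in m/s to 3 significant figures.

33.3 m/s

Coriolis parameter at 46°S:
f = 2Ω sin φ = 2 × 7.29×10⁻⁵ × sin 46° = 1.05×10⁻⁴ s⁻¹
Pressure gradient: |∂P/∂n| = 1000 Pa / 220000 m = 4.55×10⁻³ Pa/m
Geostrophic speed: V_g = |∂P/∂n|/(fρ) = 4.55×10⁻³/(1.05×10⁻⁴ × 1.03) = 42.1 m/s
Around a low, centrifugal force acts outward with Coriolis, so pressure-gradient force balances both:
(1/ρ)|∂P/∂n| = fV + V²/R  →  V² + fR·V − fR·V_g = 0
With fR = 1.05×10⁻⁴ × 1203×10³ m = 126 m/s:
V = [−fR + √((fR)² + 4 fR V_g)]/2 = [−126 + √(126² + 4×126×42.1)]/2 = 33.3 m/s
Subgeostrophic (V < V_g = 42.1 m/s), as expected around a low.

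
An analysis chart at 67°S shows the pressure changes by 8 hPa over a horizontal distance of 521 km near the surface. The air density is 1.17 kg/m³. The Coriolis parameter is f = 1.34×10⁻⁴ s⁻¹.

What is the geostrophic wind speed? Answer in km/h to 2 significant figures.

Pressure gradient: |∂P/∂n| = 800 Pa / 521000 m = 1.54×10⁻³ Pa/m
Geostrophic balance (pressure-gradient force = Coriolis force):
V_g = (1/(fρ)) |∂P/∂n| = 1.54×10⁻³ / (1.34×10⁻⁴ × 1.17) = 9.79 m/s
Converting: 9.79 m/s × 3.6 = 35 km/h

35 km/h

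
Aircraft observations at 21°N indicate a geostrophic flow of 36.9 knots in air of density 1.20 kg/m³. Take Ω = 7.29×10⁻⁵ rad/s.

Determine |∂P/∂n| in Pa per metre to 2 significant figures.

Coriolis parameter at 21°N:
f = 2Ω sin φ = 2 × 7.29×10⁻⁵ × sin 21° = 5.23×10⁻⁵ s⁻¹
Wind speed in SI: 36.9 knots = 19.0 m/s
Geostrophic balance rearranged: |∂P/∂n| = f ρ V_g
|∂P/∂n| = 5.23×10⁻⁵ × 1.20 × 19.0 = 1.19×10⁻³ Pa/m

1.2×10⁻³ Pa/m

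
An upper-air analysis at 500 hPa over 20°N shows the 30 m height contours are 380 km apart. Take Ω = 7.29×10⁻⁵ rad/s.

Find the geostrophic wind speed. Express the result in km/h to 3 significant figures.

55.9 km/h

Coriolis parameter at 20°N:
f = 2Ω sin φ = 2 × 7.29×10⁻⁵ × sin 20° = 4.99×10⁻⁵ s⁻¹
Height gradient: |∂Z/∂n| = 30 m / 380000 m = 7.89×10⁻⁵
On a pressure surface, geostrophic balance gives V_g = (g/f)|∂Z/∂n|:
V_g = 9.81 × 7.89×10⁻⁵ / 4.99×10⁻⁵ = 15.5 m/s
Converting: 15.5 m/s × 3.6 = 55.9 km/h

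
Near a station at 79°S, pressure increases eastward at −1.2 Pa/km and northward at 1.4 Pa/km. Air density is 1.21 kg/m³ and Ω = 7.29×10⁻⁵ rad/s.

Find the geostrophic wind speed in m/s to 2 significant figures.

Coriolis parameter at 79°S:
f = 2Ω sin φ = 2 × 7.29×10⁻⁵ × sin 79° = 1.43×10⁻⁴ s⁻¹
In the Southern Hemisphere f is negative: f = −1.43×10⁻⁴ s⁻¹.
Component geostrophic relations (x east, y north):
u_g = −(1/(fρ)) ∂P/∂y,  v_g = (1/(fρ)) ∂P/∂x
u_g = −(1.4×10⁻³)/(−1.43×10⁻⁴ × 1.21) = 8.08 m/s;  v_g = (−1.2×10⁻³)/(−1.43×10⁻⁴ × 1.21) = 6.93 m/s
|V_g| = √(u_g² + v_g²) = 10.6 m/s

11 m/s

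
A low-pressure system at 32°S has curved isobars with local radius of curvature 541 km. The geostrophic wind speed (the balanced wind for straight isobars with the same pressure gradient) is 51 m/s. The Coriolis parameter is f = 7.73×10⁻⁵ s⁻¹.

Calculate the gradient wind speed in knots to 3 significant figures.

Around a low, centrifugal force acts outward with Coriolis, so pressure-gradient force balances both:
(1/ρ)|∂P/∂n| = fV + V²/R  →  V² + fR·V − fR·V_g = 0
With fR = 7.73×10⁻⁵ × 541×10³ m = 41.8 m/s:
V = [−fR + √((fR)² + 4 fR V_g)]/2 = [−41.8 + √(41.8² + 4×41.8×51)]/2 = 29.8 m/s
Subgeostrophic (V < V_g = 51 m/s), as expected around a low.
Converting: 29.8 m/s × 1.944 = 57.9 knots

57.9 knots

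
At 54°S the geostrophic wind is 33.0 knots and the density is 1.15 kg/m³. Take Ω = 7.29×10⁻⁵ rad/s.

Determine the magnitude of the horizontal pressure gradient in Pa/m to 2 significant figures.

2.3×10⁻³ Pa/m

Coriolis parameter at 54°S:
f = 2Ω sin φ = 2 × 7.29×10⁻⁵ × sin 54° = 1.18×10⁻⁴ s⁻¹
Wind speed in SI: 33.0 knots = 17.0 m/s
Geostrophic balance rearranged: |∂P/∂n| = f ρ V_g
|∂P/∂n| = 1.18×10⁻⁴ × 1.15 × 17.0 = 2.30×10⁻³ Pa/m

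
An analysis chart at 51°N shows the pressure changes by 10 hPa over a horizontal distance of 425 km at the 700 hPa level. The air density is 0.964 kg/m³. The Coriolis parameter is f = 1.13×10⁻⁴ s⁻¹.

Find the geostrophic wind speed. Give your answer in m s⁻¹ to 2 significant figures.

Pressure gradient: |∂P/∂n| = 1000 Pa / 425000 m = 2.35×10⁻³ Pa/m
Geostrophic balance (pressure-gradient force = Coriolis force):
V_g = (1/(fρ)) |∂P/∂n| = 2.35×10⁻³ / (1.13×10⁻⁴ × 0.964) = 21.6 m/s

22 m s⁻¹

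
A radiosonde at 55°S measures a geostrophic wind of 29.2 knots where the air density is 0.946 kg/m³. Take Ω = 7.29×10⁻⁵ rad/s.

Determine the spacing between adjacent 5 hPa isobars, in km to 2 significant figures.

290 km

Coriolis parameter at 55°S:
f = 2Ω sin φ = 2 × 7.29×10⁻⁵ × sin 55° = 1.19×10⁻⁴ s⁻¹
Wind speed in SI: 29.2 knots = 15.0 m/s
Geostrophic balance rearranged: |∂P/∂n| = f ρ V_g
|∂P/∂n| = 1.19×10⁻⁴ × 0.946 × 15.0 = 1.70×10⁻³ Pa/m
Isobar spacing: Δn = ΔP/|∂P/∂n| = 500 Pa / 1.70×10⁻³ Pa/m = 294602 m ≈ 290 km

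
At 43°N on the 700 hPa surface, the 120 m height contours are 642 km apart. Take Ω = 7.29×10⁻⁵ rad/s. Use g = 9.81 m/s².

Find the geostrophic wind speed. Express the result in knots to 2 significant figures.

36 knots

Coriolis parameter at 43°N:
f = 2Ω sin φ = 2 × 7.29×10⁻⁵ × sin 43° = 9.94×10⁻⁵ s⁻¹
Height gradient: |∂Z/∂n| = 120 m / 642000 m = 1.87×10⁻⁴
On a pressure surface, geostrophic balance gives V_g = (g/f)|∂Z/∂n|:
V_g = 9.81 × 1.87×10⁻⁴ / 9.94×10⁻⁵ = 18.4 m/s
Converting: 18.4 m/s × 1.944 = 36 knots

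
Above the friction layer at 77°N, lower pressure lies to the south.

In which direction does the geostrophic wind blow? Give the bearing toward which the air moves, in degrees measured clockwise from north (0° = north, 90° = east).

270°

The pressure-gradient force points toward the south (bearing 180°).
Geostrophic balance: in the Northern Hemisphere the Coriolis force deflects motion to the right, so the geostrophic wind blows 90° to the right of the pressure-gradient force (low pressure on the left).
Rotating 180° by 90° clockwise gives 270° — the wind blows toward the west.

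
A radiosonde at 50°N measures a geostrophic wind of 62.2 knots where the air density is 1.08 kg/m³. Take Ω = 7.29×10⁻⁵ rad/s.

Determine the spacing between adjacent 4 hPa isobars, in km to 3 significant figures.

104 km

Coriolis parameter at 50°N:
f = 2Ω sin φ = 2 × 7.29×10⁻⁵ × sin 50° = 1.12×10⁻⁴ s⁻¹
Wind speed in SI: 62.2 knots = 32.0 m/s
Geostrophic balance rearranged: |∂P/∂n| = f ρ V_g
|∂P/∂n| = 1.12×10⁻⁴ × 1.08 × 32.0 = 3.86×10⁻³ Pa/m
Isobar spacing: Δn = ΔP/|∂P/∂n| = 400 Pa / 3.86×10⁻³ Pa/m = 103633 m ≈ 104 km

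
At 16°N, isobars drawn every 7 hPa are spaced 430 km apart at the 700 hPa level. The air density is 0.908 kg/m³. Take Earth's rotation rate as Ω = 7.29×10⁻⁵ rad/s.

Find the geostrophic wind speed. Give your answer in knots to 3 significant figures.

Coriolis parameter at 16°N:
f = 2Ω sin φ = 2 × 7.29×10⁻⁵ × sin 16° = 4.02×10⁻⁵ s⁻¹
Pressure gradient: |∂P/∂n| = 700 Pa / 430000 m = 1.63×10⁻³ Pa/m
Geostrophic balance (pressure-gradient force = Coriolis force):
V_g = (1/(fρ)) |∂P/∂n| = 1.63×10⁻³ / (4.02×10⁻⁵ × 0.908) = 44.6 m/s
Converting: 44.6 m/s × 1.944 = 86.7 knots

86.7 knots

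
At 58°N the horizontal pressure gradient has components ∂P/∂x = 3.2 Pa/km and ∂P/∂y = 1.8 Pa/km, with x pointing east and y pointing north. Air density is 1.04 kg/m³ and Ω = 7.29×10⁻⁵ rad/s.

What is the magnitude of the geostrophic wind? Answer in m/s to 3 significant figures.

28.6 m/s

Coriolis parameter at 58°N:
f = 2Ω sin φ = 2 × 7.29×10⁻⁵ × sin 58° = 1.24×10⁻⁴ s⁻¹
Component geostrophic relations (x east, y north):
u_g = −(1/(fρ)) ∂P/∂y,  v_g = (1/(fρ)) ∂P/∂x
u_g = −(1.8×10⁻³)/(1.24×10⁻⁴ × 1.04) = −14.0 m/s;  v_g = (3.2×10⁻³)/(1.24×10⁻⁴ × 1.04) = 24.9 m/s
|V_g| = √(u_g² + v_g²) = 28.6 m/s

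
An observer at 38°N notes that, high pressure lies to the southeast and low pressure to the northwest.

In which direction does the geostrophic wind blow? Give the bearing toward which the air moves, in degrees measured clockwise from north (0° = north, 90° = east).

The pressure-gradient force points toward the northwest (bearing 315°).
Geostrophic balance: in the Northern Hemisphere the Coriolis force deflects motion to the right, so the geostrophic wind blows 90° to the right of the pressure-gradient force (low pressure on the left).
Rotating 315° by 90° clockwise gives 045° — the wind blows toward the northeast.

045°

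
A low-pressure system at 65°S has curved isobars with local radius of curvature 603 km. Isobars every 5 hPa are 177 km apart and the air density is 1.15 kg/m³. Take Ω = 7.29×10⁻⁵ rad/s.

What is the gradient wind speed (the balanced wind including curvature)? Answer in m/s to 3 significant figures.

15.6 m/s

Coriolis parameter at 65°S:
f = 2Ω sin φ = 2 × 7.29×10⁻⁵ × sin 65° = 1.32×10⁻⁴ s⁻¹
Pressure gradient: |∂P/∂n| = 500 Pa / 177000 m = 2.82×10⁻³ Pa/m
Geostrophic speed: V_g = |∂P/∂n|/(fρ) = 2.82×10⁻³/(1.32×10⁻⁴ × 1.15) = 18.6 m/s
Around a low, centrifugal force acts outward with Coriolis, so pressure-gradient force balances both:
(1/ρ)|∂P/∂n| = fV + V²/R  →  V² + fR·V − fR·V_g = 0
With fR = 1.32×10⁻⁴ × 603×10³ m = 79.7 m/s:
V = [−fR + √((fR)² + 4 fR V_g)]/2 = [−79.7 + √(79.7² + 4×79.7×18.6)]/2 = 15.6 m/s
Subgeostrophic (V < V_g = 18.6 m/s), as expected around a low.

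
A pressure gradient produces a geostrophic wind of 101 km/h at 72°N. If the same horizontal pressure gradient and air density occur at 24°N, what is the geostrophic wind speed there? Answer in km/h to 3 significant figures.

With the same pressure gradient and density, V_g ∝ 1/f ∝ 1/sin φ.
V₂ = V₁ · sin φ₁ / sin φ₂ = 101 × sin 72° / sin 24°
V₂ = 101 × 0.9511/0.4067 = 236 km/h

236 km/h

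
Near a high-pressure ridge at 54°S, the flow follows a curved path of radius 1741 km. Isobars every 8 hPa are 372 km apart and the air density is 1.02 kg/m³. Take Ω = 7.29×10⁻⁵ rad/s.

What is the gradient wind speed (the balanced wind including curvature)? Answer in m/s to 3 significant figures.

19.8 m/s

Coriolis parameter at 54°S:
f = 2Ω sin φ = 2 × 7.29×10⁻⁵ × sin 54° = 1.18×10⁻⁴ s⁻¹
Pressure gradient: |∂P/∂n| = 800 Pa / 372000 m = 2.15×10⁻³ Pa/m
Geostrophic speed: V_g = |∂P/∂n|/(fρ) = 2.15×10⁻³/(1.18×10⁻⁴ × 1.02) = 17.9 m/s
Around a high, pressure-gradient force acts outward with centrifugal, so Coriolis balances both:
fV = (1/ρ)|∂P/∂n| + V²/R  →  V² − fR·V + fR·V_g = 0
With fR = 1.18×10⁻⁴ × 1741×10³ m = 205 m/s:
V = [fR − √((fR)² − 4 fR V_g)]/2 = [205 − √(205² − 4×205×17.9)]/2 = 19.8 m/s
Supergeostrophic (V > V_g = 17.9 m/s), as expected around a high.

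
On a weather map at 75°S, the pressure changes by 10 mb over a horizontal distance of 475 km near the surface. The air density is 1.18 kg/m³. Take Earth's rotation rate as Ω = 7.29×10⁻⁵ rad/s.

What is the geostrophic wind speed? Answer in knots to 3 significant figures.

Coriolis parameter at 75°S:
f = 2Ω sin φ = 2 × 7.29×10⁻⁵ × sin 75° = 1.41×10⁻⁴ s⁻¹
Pressure gradient: |∂P/∂n| = 1000 Pa / 475000 m = 2.11×10⁻³ Pa/m
Geostrophic balance (pressure-gradient force = Coriolis force):
V_g = (1/(fρ)) |∂P/∂n| = 2.11×10⁻³ / (1.41×10⁻⁴ × 1.18) = 12.7 m/s
Converting: 12.7 m/s × 1.944 = 24.6 knots

24.6 knots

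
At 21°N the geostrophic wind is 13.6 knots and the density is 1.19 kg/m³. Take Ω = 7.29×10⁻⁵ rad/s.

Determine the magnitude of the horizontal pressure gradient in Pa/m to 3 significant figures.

Coriolis parameter at 21°N:
f = 2Ω sin φ = 2 × 7.29×10⁻⁵ × sin 21° = 5.23×10⁻⁵ s⁻¹
Wind speed in SI: 13.6 knots = 7.00 m/s
Geostrophic balance rearranged: |∂P/∂n| = f ρ V_g
|∂P/∂n| = 5.23×10⁻⁵ × 1.19 × 7.00 = 4.35×10⁻⁴ Pa/m

4.35×10⁻⁴ Pa/m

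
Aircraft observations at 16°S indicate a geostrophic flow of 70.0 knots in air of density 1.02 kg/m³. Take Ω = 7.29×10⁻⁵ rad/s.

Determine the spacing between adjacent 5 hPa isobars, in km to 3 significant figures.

339 km

Coriolis parameter at 16°S:
f = 2Ω sin φ = 2 × 7.29×10⁻⁵ × sin 16° = 4.02×10⁻⁵ s⁻¹
Wind speed in SI: 70.0 knots = 36.0 m/s
Geostrophic balance rearranged: |∂P/∂n| = f ρ V_g
|∂P/∂n| = 4.02×10⁻⁵ × 1.02 × 36.0 = 1.48×10⁻³ Pa/m
Isobar spacing: Δn = ΔP/|∂P/∂n| = 500 Pa / 1.48×10⁻³ Pa/m = 338718 m ≈ 339 km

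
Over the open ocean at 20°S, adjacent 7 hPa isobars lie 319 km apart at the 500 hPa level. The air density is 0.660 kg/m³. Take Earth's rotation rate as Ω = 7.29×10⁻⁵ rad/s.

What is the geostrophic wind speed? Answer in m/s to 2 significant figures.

Coriolis parameter at 20°S:
f = 2Ω sin φ = 2 × 7.29×10⁻⁵ × sin 20° = 4.99×10⁻⁵ s⁻¹
Pressure gradient: |∂P/∂n| = 700 Pa / 319000 m = 2.19×10⁻³ Pa/m
Geostrophic balance (pressure-gradient force = Coriolis force):
V_g = (1/(fρ)) |∂P/∂n| = 2.19×10⁻³ / (4.99×10⁻⁵ × 0.660) = 66.7 m/s

67 m/s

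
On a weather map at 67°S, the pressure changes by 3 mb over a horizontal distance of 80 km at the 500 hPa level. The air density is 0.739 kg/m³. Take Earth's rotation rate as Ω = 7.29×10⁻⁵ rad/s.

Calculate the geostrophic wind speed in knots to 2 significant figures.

73 knots

Coriolis parameter at 67°S:
f = 2Ω sin φ = 2 × 7.29×10⁻⁵ × sin 67° = 1.34×10⁻⁴ s⁻¹
Pressure gradient: |∂P/∂n| = 300 Pa / 80000 m = 3.75×10⁻³ Pa/m
Geostrophic balance (pressure-gradient force = Coriolis force):
V_g = (1/(fρ)) |∂P/∂n| = 3.75×10⁻³ / (1.34×10⁻⁴ × 0.739) = 37.8 m/s
Converting: 37.8 m/s × 1.944 = 73 knots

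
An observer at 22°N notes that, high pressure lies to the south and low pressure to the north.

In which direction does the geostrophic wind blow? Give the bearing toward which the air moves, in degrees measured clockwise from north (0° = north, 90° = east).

090°

The pressure-gradient force points toward the north (bearing 000°).
Geostrophic balance: in the Northern Hemisphere the Coriolis force deflects motion to the right, so the geostrophic wind blows 90° to the right of the pressure-gradient force (low pressure on the left).
Rotating 000° by 90° clockwise gives 090° — the wind blows toward the east.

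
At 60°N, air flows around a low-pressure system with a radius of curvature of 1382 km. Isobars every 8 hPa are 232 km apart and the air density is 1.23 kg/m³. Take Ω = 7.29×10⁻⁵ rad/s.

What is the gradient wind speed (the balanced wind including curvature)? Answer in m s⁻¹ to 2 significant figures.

20 m s⁻¹

Coriolis parameter at 60°N:
f = 2Ω sin φ = 2 × 7.29×10⁻⁵ × sin 60° = 1.26×10⁻⁴ s⁻¹
Pressure gradient: |∂P/∂n| = 800 Pa / 232000 m = 3.45×10⁻³ Pa/m
Geostrophic speed: V_g = |∂P/∂n|/(fρ) = 3.45×10⁻³/(1.26×10⁻⁴ × 1.23) = 22.2 m/s
Around a low, centrifugal force acts outward with Coriolis, so pressure-gradient force balances both:
(1/ρ)|∂P/∂n| = fV + V²/R  →  V² + fR·V − fR·V_g = 0
With fR = 1.26×10⁻⁴ × 1382×10³ m = 175 m/s:
V = [−fR + √((fR)² + 4 fR V_g)]/2 = [−175 + √(175² + 4×175×22.2)]/2 = 19.9 m/s
Subgeostrophic (V < V_g = 22.2 m/s), as expected around a low.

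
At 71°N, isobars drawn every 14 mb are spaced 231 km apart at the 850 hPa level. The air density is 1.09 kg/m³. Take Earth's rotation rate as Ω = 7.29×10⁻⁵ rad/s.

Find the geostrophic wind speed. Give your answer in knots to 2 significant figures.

78 knots

Coriolis parameter at 71°N:
f = 2Ω sin φ = 2 × 7.29×10⁻⁵ × sin 71° = 1.38×10⁻⁴ s⁻¹
Pressure gradient: |∂P/∂n| = 1400 Pa / 231000 m = 6.06×10⁻³ Pa/m
Geostrophic balance (pressure-gradient force = Coriolis force):
V_g = (1/(fρ)) |∂P/∂n| = 6.06×10⁻³ / (1.38×10⁻⁴ × 1.09) = 40.3 m/s
Converting: 40.3 m/s × 1.944 = 78 knots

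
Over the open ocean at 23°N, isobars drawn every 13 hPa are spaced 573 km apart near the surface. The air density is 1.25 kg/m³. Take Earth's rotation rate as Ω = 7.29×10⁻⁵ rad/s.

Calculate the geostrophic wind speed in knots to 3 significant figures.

61.9 knots

Coriolis parameter at 23°N:
f = 2Ω sin φ = 2 × 7.29×10⁻⁵ × sin 23° = 5.70×10⁻⁵ s⁻¹
Pressure gradient: |∂P/∂n| = 1300 Pa / 573000 m = 2.27×10⁻³ Pa/m
Geostrophic balance (pressure-gradient force = Coriolis force):
V_g = (1/(fρ)) |∂P/∂n| = 2.27×10⁻³ / (5.70×10⁻⁵ × 1.25) = 31.9 m/s
Converting: 31.9 m/s × 1.944 = 61.9 knots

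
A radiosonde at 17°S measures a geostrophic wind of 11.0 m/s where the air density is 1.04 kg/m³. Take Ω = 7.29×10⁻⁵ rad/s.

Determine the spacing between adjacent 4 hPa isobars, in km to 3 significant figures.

820 km

Coriolis parameter at 17°S:
f = 2Ω sin φ = 2 × 7.29×10⁻⁵ × sin 17° = 4.26×10⁻⁵ s⁻¹
Geostrophic balance rearranged: |∂P/∂n| = f ρ V_g
|∂P/∂n| = 4.26×10⁻⁵ × 1.04 × 11.0 = 4.88×10⁻⁴ Pa/m
Isobar spacing: Δn = ΔP/|∂P/∂n| = 400 Pa / 4.88×10⁻⁴ Pa/m = 820240 m ≈ 820 km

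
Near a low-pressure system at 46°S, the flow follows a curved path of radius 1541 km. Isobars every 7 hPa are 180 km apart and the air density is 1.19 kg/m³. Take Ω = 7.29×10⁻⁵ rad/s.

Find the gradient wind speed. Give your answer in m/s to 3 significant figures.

Coriolis parameter at 46°S:
f = 2Ω sin φ = 2 × 7.29×10⁻⁵ × sin 46° = 1.05×10⁻⁴ s⁻¹
Pressure gradient: |∂P/∂n| = 700 Pa / 180000 m = 3.89×10⁻³ Pa/m
Geostrophic speed: V_g = |∂P/∂n|/(fρ) = 3.89×10⁻³/(1.05×10⁻⁴ × 1.19) = 31.2 m/s
Around a low, centrifugal force acts outward with Coriolis, so pressure-gradient force balances both:
(1/ρ)|∂P/∂n| = fV + V²/R  →  V² + fR·V − fR·V_g = 0
With fR = 1.05×10⁻⁴ × 1541×10³ m = 162 m/s:
V = [−fR + √((fR)² + 4 fR V_g)]/2 = [−162 + √(162² + 4×162×31.2)]/2 = 26.7 m/s
Subgeostrophic (V < V_g = 31.2 m/s), as expected around a low.

26.7 m/s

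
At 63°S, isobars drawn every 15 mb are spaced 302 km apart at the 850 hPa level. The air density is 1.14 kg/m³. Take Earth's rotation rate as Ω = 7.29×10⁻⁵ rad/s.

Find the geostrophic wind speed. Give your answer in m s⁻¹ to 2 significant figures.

34 m s⁻¹

Coriolis parameter at 63°S:
f = 2Ω sin φ = 2 × 7.29×10⁻⁵ × sin 63° = 1.30×10⁻⁴ s⁻¹
Pressure gradient: |∂P/∂n| = 1500 Pa / 302000 m = 4.97×10⁻³ Pa/m
Geostrophic balance (pressure-gradient force = Coriolis force):
V_g = (1/(fρ)) |∂P/∂n| = 4.97×10⁻³ / (1.30×10⁻⁴ × 1.14) = 33.5 m/s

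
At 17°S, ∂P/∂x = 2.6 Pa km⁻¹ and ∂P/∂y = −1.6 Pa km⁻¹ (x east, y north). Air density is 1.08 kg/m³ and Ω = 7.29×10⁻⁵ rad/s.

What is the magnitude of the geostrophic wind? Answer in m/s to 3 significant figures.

Coriolis parameter at 17°S:
f = 2Ω sin φ = 2 × 7.29×10⁻⁵ × sin 17° = 4.26×10⁻⁵ s⁻¹
In the Southern Hemisphere f is negative: f = −4.26×10⁻⁵ s⁻¹.
Component geostrophic relations (x east, y north):
u_g = −(1/(fρ)) ∂P/∂y,  v_g = (1/(fρ)) ∂P/∂x
u_g = −(−1.6×10⁻³)/(−4.26×10⁻⁵ × 1.08) = −34.8 m/s;  v_g = (2.6×10⁻³)/(−4.26×10⁻⁵ × 1.08) = −56.5 m/s
|V_g| = √(u_g² + v_g²) = 66.3 m/s

66.3 m/s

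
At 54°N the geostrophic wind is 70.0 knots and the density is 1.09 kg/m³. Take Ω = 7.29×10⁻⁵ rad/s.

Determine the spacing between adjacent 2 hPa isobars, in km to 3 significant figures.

43.2 km

Coriolis parameter at 54°N:
f = 2Ω sin φ = 2 × 7.29×10⁻⁵ × sin 54° = 1.18×10⁻⁴ s⁻¹
Wind speed in SI: 70.0 knots = 36.0 m/s
Geostrophic balance rearranged: |∂P/∂n| = f ρ V_g
|∂P/∂n| = 1.18×10⁻⁴ × 1.09 × 36.0 = 4.63×10⁻³ Pa/m
Isobar spacing: Δn = ΔP/|∂P/∂n| = 200 Pa / 4.63×10⁻³ Pa/m = 43197 m ≈ 43.2 km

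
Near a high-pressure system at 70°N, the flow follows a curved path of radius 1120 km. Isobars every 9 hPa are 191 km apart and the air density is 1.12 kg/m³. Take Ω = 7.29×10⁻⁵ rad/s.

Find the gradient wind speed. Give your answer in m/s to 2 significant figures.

Coriolis parameter at 70°N:
f = 2Ω sin φ = 2 × 7.29×10⁻⁵ × sin 70° = 1.37×10⁻⁴ s⁻¹
Pressure gradient: |∂P/∂n| = 900 Pa / 191000 m = 4.71×10⁻³ Pa/m
Geostrophic speed: V_g = |∂P/∂n|/(fρ) = 4.71×10⁻³/(1.37×10⁻⁴ × 1.12) = 30.7 m/s
Around a high, pressure-gradient force acts outward with centrifugal, so Coriolis balances both:
fV = (1/ρ)|∂P/∂n| + V²/R  →  V² − fR·V + fR·V_g = 0
With fR = 1.37×10⁻⁴ × 1120×10³ m = 153 m/s:
V = [fR − √((fR)² − 4 fR V_g)]/2 = [153 − √(153² − 4×153×30.7)]/2 = 42.5 m/s
Supergeostrophic (V > V_g = 30.7 m/s), as expected around a high.

42 m/s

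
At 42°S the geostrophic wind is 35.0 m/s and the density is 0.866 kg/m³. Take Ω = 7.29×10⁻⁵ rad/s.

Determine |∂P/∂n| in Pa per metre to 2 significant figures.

3.0×10⁻³ Pa/m

Coriolis parameter at 42°S:
f = 2Ω sin φ = 2 × 7.29×10⁻⁵ × sin 42° = 9.76×10⁻⁵ s⁻¹
Geostrophic balance rearranged: |∂P/∂n| = f ρ V_g
|∂P/∂n| = 9.76×10⁻⁵ × 0.866 × 35.0 = 2.96×10⁻³ Pa/m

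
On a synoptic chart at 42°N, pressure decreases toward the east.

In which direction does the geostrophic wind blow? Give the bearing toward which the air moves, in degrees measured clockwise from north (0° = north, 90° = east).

The pressure-gradient force points toward the east (bearing 090°).
Geostrophic balance: in the Northern Hemisphere the Coriolis force deflects motion to the right, so the geostrophic wind blows 90° to the right of the pressure-gradient force (low pressure on the left).
Rotating 090° by 90° clockwise gives 180° — the wind blows toward the south.

180°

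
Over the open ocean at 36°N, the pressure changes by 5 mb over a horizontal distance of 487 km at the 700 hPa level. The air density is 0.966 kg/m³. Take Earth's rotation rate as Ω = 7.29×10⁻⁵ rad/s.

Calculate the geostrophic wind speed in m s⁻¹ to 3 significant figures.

Coriolis parameter at 36°N:
f = 2Ω sin φ = 2 × 7.29×10⁻⁵ × sin 36° = 8.57×10⁻⁵ s⁻¹
Pressure gradient: |∂P/∂n| = 500 Pa / 487000 m = 1.03×10⁻³ Pa/m
Geostrophic balance (pressure-gradient force = Coriolis force):
V_g = (1/(fρ)) |∂P/∂n| = 1.03×10⁻³ / (8.57×10⁻⁵ × 0.966) = 12.4 m/s

12.4 m s⁻¹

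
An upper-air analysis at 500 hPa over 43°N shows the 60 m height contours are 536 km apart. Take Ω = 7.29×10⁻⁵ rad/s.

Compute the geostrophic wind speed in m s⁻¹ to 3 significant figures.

Coriolis parameter at 43°N:
f = 2Ω sin φ = 2 × 7.29×10⁻⁵ × sin 43° = 9.94×10⁻⁵ s⁻¹
Height gradient: |∂Z/∂n| = 60 m / 536000 m = 1.12×10⁻⁴
On a pressure surface, geostrophic balance gives V_g = (g/f)|∂Z/∂n|:
V_g = 9.81 × 1.12×10⁻⁴ / 9.94×10⁻⁵ = 11.0 m/s

11.0 m s⁻¹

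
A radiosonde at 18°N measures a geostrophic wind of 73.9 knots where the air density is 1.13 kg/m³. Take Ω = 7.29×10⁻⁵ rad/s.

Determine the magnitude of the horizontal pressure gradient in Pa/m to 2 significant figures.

Coriolis parameter at 18°N:
f = 2Ω sin φ = 2 × 7.29×10⁻⁵ × sin 18° = 4.51×10⁻⁵ s⁻¹
Wind speed in SI: 73.9 knots = 38.0 m/s
Geostrophic balance rearranged: |∂P/∂n| = f ρ V_g
|∂P/∂n| = 4.51×10⁻⁵ × 1.13 × 38.0 = 1.94×10⁻³ Pa/m

1.9×10⁻³ Pa/m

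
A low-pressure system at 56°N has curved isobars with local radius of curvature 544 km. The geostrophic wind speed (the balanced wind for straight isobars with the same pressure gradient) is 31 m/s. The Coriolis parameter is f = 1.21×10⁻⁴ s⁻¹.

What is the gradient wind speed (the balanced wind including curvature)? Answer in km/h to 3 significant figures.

Around a low, centrifugal force acts outward with Coriolis, so pressure-gradient force balances both:
(1/ρ)|∂P/∂n| = fV + V²/R  →  V² + fR·V − fR·V_g = 0
With fR = 1.21×10⁻⁴ × 544×10³ m = 65.8 m/s:
V = [−fR + √((fR)² + 4 fR V_g)]/2 = [−65.8 + √(65.8² + 4×65.8×31)]/2 = 23 m/s
Subgeostrophic (V < V_g = 31 m/s), as expected around a low.
Converting: 23 m/s × 3.6 = 82.7 km/h

82.7 km/h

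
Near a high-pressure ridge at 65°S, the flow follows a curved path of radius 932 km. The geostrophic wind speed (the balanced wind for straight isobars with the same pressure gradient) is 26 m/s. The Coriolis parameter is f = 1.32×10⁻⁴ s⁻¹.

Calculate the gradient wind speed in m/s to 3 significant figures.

Around a high, pressure-gradient force acts outward with centrifugal, so Coriolis balances both:
fV = (1/ρ)|∂P/∂n| + V²/R  →  V² − fR·V + fR·V_g = 0
With fR = 1.32×10⁻⁴ × 932×10³ m = 123 m/s:
V = [fR − √((fR)² − 4 fR V_g)]/2 = [123 − √(123² − 4×123×26)]/2 = 37.3 m/s
Supergeostrophic (V > V_g = 26 m/s), as expected around a high.

37.3 m/s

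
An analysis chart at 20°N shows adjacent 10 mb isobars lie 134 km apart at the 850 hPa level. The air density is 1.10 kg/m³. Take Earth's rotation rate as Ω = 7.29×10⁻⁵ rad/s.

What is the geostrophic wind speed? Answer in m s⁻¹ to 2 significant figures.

Coriolis parameter at 20°N:
f = 2Ω sin φ = 2 × 7.29×10⁻⁵ × sin 20° = 4.99×10⁻⁵ s⁻¹
Pressure gradient: |∂P/∂n| = 1000 Pa / 134000 m = 7.46×10⁻³ Pa/m
Geostrophic balance (pressure-gradient force = Coriolis force):
V_g = (1/(fρ)) |∂P/∂n| = 7.46×10⁻³ / (4.99×10⁻⁵ × 1.10) = 136 m/s

140 m s⁻¹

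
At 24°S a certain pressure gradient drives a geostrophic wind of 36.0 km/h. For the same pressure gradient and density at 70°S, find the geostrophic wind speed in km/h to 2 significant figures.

With the same pressure gradient and density, V_g ∝ 1/f ∝ 1/sin φ.
V₂ = V₁ · sin φ₁ / sin φ₂ = 36.0 × sin 24° / sin 70°
V₂ = 36.0 × 0.4067/0.9397 = 16 km/h

16 km/h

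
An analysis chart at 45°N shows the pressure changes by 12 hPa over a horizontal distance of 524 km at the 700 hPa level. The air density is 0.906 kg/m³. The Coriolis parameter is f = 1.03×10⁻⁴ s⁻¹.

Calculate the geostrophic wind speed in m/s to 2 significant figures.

25 m/s

Pressure gradient: |∂P/∂n| = 1200 Pa / 524000 m = 2.29×10⁻³ Pa/m
Geostrophic balance (pressure-gradient force = Coriolis force):
V_g = (1/(fρ)) |∂P/∂n| = 2.29×10⁻³ / (1.03×10⁻⁴ × 0.906) = 24.5 m/s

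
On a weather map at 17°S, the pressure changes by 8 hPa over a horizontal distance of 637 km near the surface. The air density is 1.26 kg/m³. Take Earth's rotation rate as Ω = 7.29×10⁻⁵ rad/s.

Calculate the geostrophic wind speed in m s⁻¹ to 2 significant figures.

23 m s⁻¹

Coriolis parameter at 17°S:
f = 2Ω sin φ = 2 × 7.29×10⁻⁵ × sin 17° = 4.26×10⁻⁵ s⁻¹
Pressure gradient: |∂P/∂n| = 800 Pa / 637000 m = 1.26×10⁻³ Pa/m
Geostrophic balance (pressure-gradient force = Coriolis force):
V_g = (1/(fρ)) |∂P/∂n| = 1.26×10⁻³ / (4.26×10⁻⁵ × 1.26) = 23.4 m/s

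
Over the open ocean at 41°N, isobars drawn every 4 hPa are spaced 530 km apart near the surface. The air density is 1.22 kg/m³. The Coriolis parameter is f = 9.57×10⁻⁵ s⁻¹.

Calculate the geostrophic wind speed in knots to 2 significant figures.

13 knots

Pressure gradient: |∂P/∂n| = 400 Pa / 530000 m = 7.55×10⁻⁴ Pa/m
Geostrophic balance (pressure-gradient force = Coriolis force):
V_g = (1/(fρ)) |∂P/∂n| = 7.55×10⁻⁴ / (9.57×10⁻⁵ × 1.22) = 6.46 m/s
Converting: 6.46 m/s × 1.944 = 13 knots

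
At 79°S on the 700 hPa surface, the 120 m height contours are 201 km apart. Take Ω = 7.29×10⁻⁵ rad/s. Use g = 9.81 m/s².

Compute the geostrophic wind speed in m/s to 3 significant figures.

Coriolis parameter at 79°S:
f = 2Ω sin φ = 2 × 7.29×10⁻⁵ × sin 79° = 1.43×10⁻⁴ s⁻¹
Height gradient: |∂Z/∂n| = 120 m / 201000 m = 5.97×10⁻⁴
On a pressure surface, geostrophic balance gives V_g = (g/f)|∂Z/∂n|:
V_g = 9.81 × 5.97×10⁻⁴ / 1.43×10⁻⁴ = 40.9 m/s

40.9 m/s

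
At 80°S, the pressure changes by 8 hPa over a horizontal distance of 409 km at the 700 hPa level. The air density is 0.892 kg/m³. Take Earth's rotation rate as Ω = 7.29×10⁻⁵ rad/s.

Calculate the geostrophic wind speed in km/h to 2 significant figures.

55 km/h

Coriolis parameter at 80°S:
f = 2Ω sin φ = 2 × 7.29×10⁻⁵ × sin 80° = 1.44×10⁻⁴ s⁻¹
Pressure gradient: |∂P/∂n| = 800 Pa / 409000 m = 1.96×10⁻³ Pa/m
Geostrophic balance (pressure-gradient force = Coriolis force):
V_g = (1/(fρ)) |∂P/∂n| = 1.96×10⁻³ / (1.44×10⁻⁴ × 0.892) = 15.3 m/s
Converting: 15.3 m/s × 3.6 = 55 km/h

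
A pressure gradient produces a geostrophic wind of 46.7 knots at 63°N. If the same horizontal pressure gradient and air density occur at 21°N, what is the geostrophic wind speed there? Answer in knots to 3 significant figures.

116 knots

With the same pressure gradient and density, V_g ∝ 1/f ∝ 1/sin φ.
V₂ = V₁ · sin φ₁ / sin φ₂ = 46.7 × sin 63° / sin 21°
V₂ = 46.7 × 0.8910/0.3584 = 116 knots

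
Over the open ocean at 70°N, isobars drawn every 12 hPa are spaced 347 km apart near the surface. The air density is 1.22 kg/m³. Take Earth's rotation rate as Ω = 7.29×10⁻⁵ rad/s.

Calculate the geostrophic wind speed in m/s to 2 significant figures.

21 m/s

Coriolis parameter at 70°N:
f = 2Ω sin φ = 2 × 7.29×10⁻⁵ × sin 70° = 1.37×10⁻⁴ s⁻¹
Pressure gradient: |∂P/∂n| = 1200 Pa / 347000 m = 3.46×10⁻³ Pa/m
Geostrophic balance (pressure-gradient force = Coriolis force):
V_g = (1/(fρ)) |∂P/∂n| = 3.46×10⁻³ / (1.37×10⁻⁴ × 1.22) = 20.7 m/s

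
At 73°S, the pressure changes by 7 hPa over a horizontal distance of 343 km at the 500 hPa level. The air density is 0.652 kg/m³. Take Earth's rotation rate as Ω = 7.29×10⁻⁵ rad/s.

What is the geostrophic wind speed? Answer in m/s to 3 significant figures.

22.4 m/s

Coriolis parameter at 73°S:
f = 2Ω sin φ = 2 × 7.29×10⁻⁵ × sin 73° = 1.39×10⁻⁴ s⁻¹
Pressure gradient: |∂P/∂n| = 700 Pa / 343000 m = 2.04×10⁻³ Pa/m
Geostrophic balance (pressure-gradient force = Coriolis force):
V_g = (1/(fρ)) |∂P/∂n| = 2.04×10⁻³ / (1.39×10⁻⁴ × 0.652) = 22.4 m/s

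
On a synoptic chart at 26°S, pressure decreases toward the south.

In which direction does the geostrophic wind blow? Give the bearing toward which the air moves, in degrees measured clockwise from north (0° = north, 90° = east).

090°

The pressure-gradient force points toward the south (bearing 180°).
Geostrophic balance: in the Southern Hemisphere the Coriolis force deflects motion to the left, so the geostrophic wind blows 90° to the left of the pressure-gradient force (low pressure on the right).
Rotating 180° by 90° counterclockwise gives 090° — the wind blows toward the east.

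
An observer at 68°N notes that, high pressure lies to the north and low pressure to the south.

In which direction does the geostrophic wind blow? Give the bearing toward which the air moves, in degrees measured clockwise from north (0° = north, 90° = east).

270°

The pressure-gradient force points toward the south (bearing 180°).
Geostrophic balance: in the Northern Hemisphere the Coriolis force deflects motion to the right, so the geostrophic wind blows 90° to the right of the pressure-gradient force (low pressure on the left).
Rotating 180° by 90° clockwise gives 270° — the wind blows toward the west.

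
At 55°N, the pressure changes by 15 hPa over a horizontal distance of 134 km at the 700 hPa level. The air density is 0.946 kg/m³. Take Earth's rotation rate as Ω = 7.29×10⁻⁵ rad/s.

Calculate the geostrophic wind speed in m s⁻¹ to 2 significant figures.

Coriolis parameter at 55°N:
f = 2Ω sin φ = 2 × 7.29×10⁻⁵ × sin 55° = 1.19×10⁻⁴ s⁻¹
Pressure gradient: |∂P/∂n| = 1500 Pa / 134000 m = 1.12×10⁻² Pa/m
Geostrophic balance (pressure-gradient force = Coriolis force):
V_g = (1/(fρ)) |∂P/∂n| = 1.12×10⁻² / (1.19×10⁻⁴ × 0.946) = 99.1 m/s

99 m s⁻¹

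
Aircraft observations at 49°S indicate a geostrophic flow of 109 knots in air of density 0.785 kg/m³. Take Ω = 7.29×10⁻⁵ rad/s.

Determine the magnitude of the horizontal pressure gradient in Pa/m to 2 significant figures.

4.8×10⁻³ Pa/m

Coriolis parameter at 49°S:
f = 2Ω sin φ = 2 × 7.29×10⁻⁵ × sin 49° = 1.10×10⁻⁴ s⁻¹
Wind speed in SI: 109 knots = 56.1 m/s
Geostrophic balance rearranged: |∂P/∂n| = f ρ V_g
|∂P/∂n| = 1.10×10⁻⁴ × 0.785 × 56.1 = 4.84×10⁻³ Pa/m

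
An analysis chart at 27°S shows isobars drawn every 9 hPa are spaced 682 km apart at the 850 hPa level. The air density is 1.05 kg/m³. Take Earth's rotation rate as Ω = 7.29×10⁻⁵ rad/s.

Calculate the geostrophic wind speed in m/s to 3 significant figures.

19.0 m/s

Coriolis parameter at 27°S:
f = 2Ω sin φ = 2 × 7.29×10⁻⁵ × sin 27° = 6.62×10⁻⁵ s⁻¹
Pressure gradient: |∂P/∂n| = 900 Pa / 682000 m = 1.32×10⁻³ Pa/m
Geostrophic balance (pressure-gradient force = Coriolis force):
V_g = (1/(fρ)) |∂P/∂n| = 1.32×10⁻³ / (6.62×10⁻⁵ × 1.05) = 19.0 m/s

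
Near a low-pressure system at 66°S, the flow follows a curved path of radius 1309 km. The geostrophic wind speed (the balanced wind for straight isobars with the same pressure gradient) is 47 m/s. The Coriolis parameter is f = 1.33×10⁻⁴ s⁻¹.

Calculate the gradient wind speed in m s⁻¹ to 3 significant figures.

38.5 m s⁻¹

Around a low, centrifugal force acts outward with Coriolis, so pressure-gradient force balances both:
(1/ρ)|∂P/∂n| = fV + V²/R  →  V² + fR·V − fR·V_g = 0
With fR = 1.33×10⁻⁴ × 1309×10³ m = 174 m/s:
V = [−fR + √((fR)² + 4 fR V_g)]/2 = [−174 + √(174² + 4×174×47)]/2 = 38.5 m/s
Subgeostrophic (V < V_g = 47 m/s), as expected around a low.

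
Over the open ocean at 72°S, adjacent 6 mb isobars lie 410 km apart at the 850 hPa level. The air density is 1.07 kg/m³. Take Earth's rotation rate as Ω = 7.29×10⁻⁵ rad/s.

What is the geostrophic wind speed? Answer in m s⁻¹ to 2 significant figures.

Coriolis parameter at 72°S:
f = 2Ω sin φ = 2 × 7.29×10⁻⁵ × sin 72° = 1.39×10⁻⁴ s⁻¹
Pressure gradient: |∂P/∂n| = 600 Pa / 410000 m = 1.46×10⁻³ Pa/m
Geostrophic balance (pressure-gradient force = Coriolis force):
V_g = (1/(fρ)) |∂P/∂n| = 1.46×10⁻³ / (1.39×10⁻⁴ × 1.07) = 9.86 m/s

9.9 m s⁻¹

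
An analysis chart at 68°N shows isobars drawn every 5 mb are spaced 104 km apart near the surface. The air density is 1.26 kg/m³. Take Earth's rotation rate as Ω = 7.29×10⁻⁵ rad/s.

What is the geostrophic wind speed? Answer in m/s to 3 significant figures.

Coriolis parameter at 68°N:
f = 2Ω sin φ = 2 × 7.29×10⁻⁵ × sin 68° = 1.35×10⁻⁴ s⁻¹
Pressure gradient: |∂P/∂n| = 500 Pa / 104000 m = 4.81×10⁻³ Pa/m
Geostrophic balance (pressure-gradient force = Coriolis force):
V_g = (1/(fρ)) |∂P/∂n| = 4.81×10⁻³ / (1.35×10⁻⁴ × 1.26) = 28.2 m/s

28.2 m/s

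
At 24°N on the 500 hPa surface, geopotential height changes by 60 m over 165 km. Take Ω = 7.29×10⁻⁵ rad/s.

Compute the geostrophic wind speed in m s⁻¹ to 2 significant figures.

60 m s⁻¹

Coriolis parameter at 24°N:
f = 2Ω sin φ = 2 × 7.29×10⁻⁵ × sin 24° = 5.93×10⁻⁵ s⁻¹
Height gradient: |∂Z/∂n| = 60 m / 165000 m = 3.64×10⁻⁴
On a pressure surface, geostrophic balance gives V_g = (g/f)|∂Z/∂n|:
V_g = 9.81 × 3.64×10⁻⁴ / 5.93×10⁻⁵ = 60.2 m/s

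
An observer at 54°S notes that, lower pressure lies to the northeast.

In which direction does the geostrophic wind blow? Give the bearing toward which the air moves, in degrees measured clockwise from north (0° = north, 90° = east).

The pressure-gradient force points toward the northeast (bearing 045°).
Geostrophic balance: in the Southern Hemisphere the Coriolis force deflects motion to the left, so the geostrophic wind blows 90° to the left of the pressure-gradient force (low pressure on the right).
Rotating 045° by 90° counterclockwise gives 315° — the wind blows toward the northwest.

315°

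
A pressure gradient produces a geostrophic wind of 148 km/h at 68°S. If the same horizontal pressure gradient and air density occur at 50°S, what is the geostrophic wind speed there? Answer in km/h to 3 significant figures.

With the same pressure gradient and density, V_g ∝ 1/f ∝ 1/sin φ.
V₂ = V₁ · sin φ₁ / sin φ₂ = 148 × sin 68° / sin 50°
V₂ = 148 × 0.9272/0.7660 = 179 km/h

179 km/h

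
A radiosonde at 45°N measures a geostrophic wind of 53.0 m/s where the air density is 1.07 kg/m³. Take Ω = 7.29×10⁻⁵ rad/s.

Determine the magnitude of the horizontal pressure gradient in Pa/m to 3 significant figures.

5.85×10⁻³ Pa/m

Coriolis parameter at 45°N:
f = 2Ω sin φ = 2 × 7.29×10⁻⁵ × sin 45° = 1.03×10⁻⁴ s⁻¹
Geostrophic balance rearranged: |∂P/∂n| = f ρ V_g
|∂P/∂n| = 1.03×10⁻⁴ × 1.07 × 53.0 = 5.85×10⁻³ Pa/m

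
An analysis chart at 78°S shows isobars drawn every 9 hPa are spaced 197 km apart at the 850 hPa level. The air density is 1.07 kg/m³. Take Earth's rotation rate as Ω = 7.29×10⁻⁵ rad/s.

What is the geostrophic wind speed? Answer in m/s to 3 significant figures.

29.9 m/s

Coriolis parameter at 78°S:
f = 2Ω sin φ = 2 × 7.29×10⁻⁵ × sin 78° = 1.43×10⁻⁴ s⁻¹
Pressure gradient: |∂P/∂n| = 900 Pa / 197000 m = 4.57×10⁻³ Pa/m
Geostrophic balance (pressure-gradient force = Coriolis force):
V_g = (1/(fρ)) |∂P/∂n| = 4.57×10⁻³ / (1.43×10⁻⁴ × 1.07) = 29.9 m/s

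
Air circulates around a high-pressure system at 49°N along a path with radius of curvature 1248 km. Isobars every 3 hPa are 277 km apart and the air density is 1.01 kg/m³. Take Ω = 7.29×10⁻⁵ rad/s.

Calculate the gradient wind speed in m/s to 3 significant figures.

10.6 m/s

Coriolis parameter at 49°N:
f = 2Ω sin φ = 2 × 7.29×10⁻⁵ × sin 49° = 1.10×10⁻⁴ s⁻¹
Pressure gradient: |∂P/∂n| = 300 Pa / 277000 m = 1.08×10⁻³ Pa/m
Geostrophic speed: V_g = |∂P/∂n|/(fρ) = 1.08×10⁻³/(1.10×10⁻⁴ × 1.01) = 9.75 m/s
Around a high, pressure-gradient force acts outward with centrifugal, so Coriolis balances both:
fV = (1/ρ)|∂P/∂n| + V²/R  →  V² − fR·V + fR·V_g = 0
With fR = 1.10×10⁻⁴ × 1248×10³ m = 137 m/s:
V = [fR − √((fR)² − 4 fR V_g)]/2 = [137 − √(137² − 4×137×9.75)]/2 = 10.6 m/s
Supergeostrophic (V > V_g = 9.75 m/s), as expected around a high.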